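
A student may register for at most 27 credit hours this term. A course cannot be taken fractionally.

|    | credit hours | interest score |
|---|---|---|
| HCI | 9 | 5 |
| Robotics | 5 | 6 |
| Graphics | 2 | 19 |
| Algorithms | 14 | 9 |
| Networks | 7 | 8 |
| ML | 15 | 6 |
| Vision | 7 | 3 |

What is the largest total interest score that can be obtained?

Allowing fractional choices, the relaxed optimum would be about 41.4, but courses are indivisible.
Graphics + Algorithms + Networks: credit hours 2 + 14 + 7 = 23 ≤ 27, interest score 19 + 9 + 8 = 36.
HCI + Robotics + Graphics + Networks: credit hours 9 + 5 + 2 + 7 = 23 ≤ 27, interest score 5 + 6 + 19 + 8 = 38.
Robotics + Graphics + Networks + Vision: credit hours 5 + 2 + 7 + 7 = 21 ≤ 27, interest score 6 + 19 + 8 + 3 = 36.
Best is HCI, Robotics, Graphics, and Networks with total interest score 38.

38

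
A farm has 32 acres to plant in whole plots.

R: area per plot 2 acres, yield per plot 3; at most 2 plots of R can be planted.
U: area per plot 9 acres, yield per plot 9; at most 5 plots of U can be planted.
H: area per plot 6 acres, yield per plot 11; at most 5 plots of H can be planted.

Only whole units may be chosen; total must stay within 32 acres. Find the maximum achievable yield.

H has the best ratio (11/6); taking only H gives at most 5×11 = 55 (stopped by the area limit).
Mixing does better — 1×R and 5×H: area 32 ≤ 32, yield 1·3 + 5·11 = 58.

58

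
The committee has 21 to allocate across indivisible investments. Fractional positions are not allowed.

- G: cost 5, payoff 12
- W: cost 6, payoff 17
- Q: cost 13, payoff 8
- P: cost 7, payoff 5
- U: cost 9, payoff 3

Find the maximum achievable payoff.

34

G + W + P: cost 5 + 6 + 7 = 18 ≤ 21, payoff 12 + 17 + 5 = 34.
G + W + U: cost 5 + 6 + 9 = 20 ≤ 21, payoff 12 + 17 + 3 = 32.
G + W: cost 5 + 6 = 11 ≤ 21, payoff 12 + 17 = 29.
Best is G, W, and P with total payoff 34.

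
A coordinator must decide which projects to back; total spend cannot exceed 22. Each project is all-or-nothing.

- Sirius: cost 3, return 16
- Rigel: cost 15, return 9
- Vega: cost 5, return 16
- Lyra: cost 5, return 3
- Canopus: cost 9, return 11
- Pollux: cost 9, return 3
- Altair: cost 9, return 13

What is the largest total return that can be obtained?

This is an integer program with binary decision variables.
Allowing fractional choices, the relaxed optimum would be about 51.1, but projects are indivisible.
Sirius + Vega + Lyra + Altair: cost 3 + 5 + 5 + 9 = 22 ≤ 22, return 16 + 16 + 3 + 13 = 48.
Sirius + Vega + Altair: cost 3 + 5 + 9 = 17 ≤ 22, return 16 + 16 + 13 = 45.
Sirius + Vega + Lyra + Canopus: cost 3 + 5 + 5 + 9 = 22 ≤ 22, return 16 + 16 + 3 + 11 = 46.
Best is Sirius, Vega, Lyra, and Altair with total return 48.

48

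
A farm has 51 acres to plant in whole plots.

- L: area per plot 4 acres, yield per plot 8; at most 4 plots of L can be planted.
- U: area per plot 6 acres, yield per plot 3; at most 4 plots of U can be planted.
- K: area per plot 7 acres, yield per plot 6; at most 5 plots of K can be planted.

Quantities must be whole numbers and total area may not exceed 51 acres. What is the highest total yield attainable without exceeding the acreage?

62

4×L, 1×U, and 4×K: area 50 ≤ 51, yield 4·8 + 1·3 + 4·6 = 59.
4×L and 5×K: area 51 ≤ 51, yield 4·8 + 5·6 = 62.
Best is 62.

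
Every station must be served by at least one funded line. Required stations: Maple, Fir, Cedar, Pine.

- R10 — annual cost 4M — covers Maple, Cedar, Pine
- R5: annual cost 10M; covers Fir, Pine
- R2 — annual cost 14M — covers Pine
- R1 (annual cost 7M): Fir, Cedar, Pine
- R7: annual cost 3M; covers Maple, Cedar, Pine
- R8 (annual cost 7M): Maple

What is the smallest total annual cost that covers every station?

Choose R1 and R7: together they cover Maple, Fir, Cedar, Pine — every station.
Total annual cost: 7 + 3 = 10.

10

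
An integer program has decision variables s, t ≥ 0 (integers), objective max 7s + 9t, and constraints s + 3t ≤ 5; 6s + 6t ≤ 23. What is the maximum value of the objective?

(s,t)=(2,1): 1·2+3·1=5≤5, 6·2+6·1=18≤23, objective 23.
(s,t)=(3,0): 1·3+3·0=3≤5, 6·3+6·0=18≤23, objective 21.
(s,t)=(1,1): 1·1+3·1=4≤5, 6·1+6·1=12≤23, objective 16.
No feasible integer point exceeds 23.

23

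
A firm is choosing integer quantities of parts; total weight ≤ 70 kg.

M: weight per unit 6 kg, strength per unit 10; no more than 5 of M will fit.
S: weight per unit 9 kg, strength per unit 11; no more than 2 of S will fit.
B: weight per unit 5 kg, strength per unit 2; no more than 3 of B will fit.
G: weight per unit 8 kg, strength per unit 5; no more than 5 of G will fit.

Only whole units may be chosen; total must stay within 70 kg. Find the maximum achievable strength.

84

M has the best ratio (10/6); taking only M gives at most 5×10 = 50 (stopped by the supply cap of 5).
Mixing does better — 5×M, 2×S, 1×B, and 2×G: weight 69 ≤ 70, strength 5·10 + 2·11 + 1·2 + 2·5 = 84.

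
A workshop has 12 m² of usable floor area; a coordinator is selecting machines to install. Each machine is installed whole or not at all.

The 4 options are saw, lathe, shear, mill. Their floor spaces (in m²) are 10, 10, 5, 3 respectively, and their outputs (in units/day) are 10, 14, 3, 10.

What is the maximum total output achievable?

14

This is an integer program with binary decision variables.
Take lathe: floor space 10 ≤ 12, output 14.
No other feasible combination does better.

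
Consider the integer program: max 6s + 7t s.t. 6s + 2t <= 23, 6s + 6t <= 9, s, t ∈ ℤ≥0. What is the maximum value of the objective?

7

The continuous relaxation peaks at (0, 1.5) with value 10.50; rounding to a feasible lattice point costs some objective.
(s,t)=(0,1): 6·0+2·1=2≤23, 6·0+6·1=6≤9, objective 7.
(s,t)=(1,0): 6·1+2·0=6≤23, 6·1+6·0=6≤9, objective 6.
(s,t)=(0,0): 6·0+2·0=0≤23, 6·0+6·0=0≤9, objective 0.
The best lattice point is (0,1), giving 7.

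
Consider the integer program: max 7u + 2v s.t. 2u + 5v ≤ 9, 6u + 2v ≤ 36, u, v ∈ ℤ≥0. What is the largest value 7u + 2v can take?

28

Relaxing integrality, the LP optimum is 31.50 at (u,v) = (4.5, 0), which is not an integer point.
(u,v)=(4,0): 2·4+5·0=8≤9, 6·4+2·0=24≤36, objective 28.
(u,v)=(3,0): 2·3+5·0=6≤9, 6·3+2·0=18≤36, objective 21.
Maximum is 28 at (u,v)=(4,0).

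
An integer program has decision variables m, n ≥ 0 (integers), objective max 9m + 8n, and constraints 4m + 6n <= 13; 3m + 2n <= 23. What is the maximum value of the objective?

27

The continuous relaxation peaks at (3.25, 0) with value 29.25; rounding to a feasible lattice point costs some objective.
(m,n)=(3,0): 4·3+6·0=12≤13, 3·3+2·0=9≤23, objective 27.
(m,n)=(2,0): 4·2+6·0=8≤13, 3·2+2·0=6≤23, objective 18.
No feasible integer point exceeds 27.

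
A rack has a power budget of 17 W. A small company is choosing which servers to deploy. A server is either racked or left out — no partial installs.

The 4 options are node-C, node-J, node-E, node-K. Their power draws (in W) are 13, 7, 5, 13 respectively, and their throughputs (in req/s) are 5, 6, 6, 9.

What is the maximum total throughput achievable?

12

Allowing fractional choices, the relaxed optimum would be about 15.5, but servers are indivisible.
node-J + node-E: power draw 7 + 5 = 12 ≤ 17, throughput 6 + 6 = 12.
node-K: power draw 13 ≤ 17, throughput 9.
Best is node-J and node-E with total throughput 12.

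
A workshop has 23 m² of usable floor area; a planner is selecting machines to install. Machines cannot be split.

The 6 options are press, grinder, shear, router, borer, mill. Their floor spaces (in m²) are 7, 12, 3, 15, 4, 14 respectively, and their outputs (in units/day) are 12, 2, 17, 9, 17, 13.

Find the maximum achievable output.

47

Allowing fractional choices, the relaxed optimum would be about 54.4, but machines are indivisible.
shear + borer + mill: floor space 3 + 4 + 14 = 21 ≤ 23, output 17 + 17 + 13 = 47.
press + shear + borer: floor space 7 + 3 + 4 = 14 ≤ 23, output 12 + 17 + 17 = 46.
shear + router + borer: floor space 3 + 15 + 4 = 22 ≤ 23, output 17 + 9 + 17 = 43.
Best is shear, borer, and mill with total output 47.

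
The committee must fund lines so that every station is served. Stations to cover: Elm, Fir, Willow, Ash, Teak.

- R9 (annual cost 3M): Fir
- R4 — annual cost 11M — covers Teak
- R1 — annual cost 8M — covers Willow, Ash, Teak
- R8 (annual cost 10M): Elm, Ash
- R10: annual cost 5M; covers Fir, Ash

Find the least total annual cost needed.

21

The greedy cost-per-new-station heuristic would pick R10, R1, and R8 for 23, but a cheaper cover exists.
Choose R9, R1, and R8: together they cover Elm, Fir, Willow, Ash, Teak — every station.
Total annual cost: 3 + 8 + 10 = 21.
No cover costs less than 21.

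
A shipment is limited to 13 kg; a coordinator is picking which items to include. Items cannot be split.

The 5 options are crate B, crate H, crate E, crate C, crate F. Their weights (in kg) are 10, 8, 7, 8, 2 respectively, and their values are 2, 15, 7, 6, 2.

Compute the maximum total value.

Treat it as a binary knapsack problem.
Allowing fractional choices, the relaxed optimum would be about 20.0, but items are indivisible.
crate H + crate F: weight 8 + 2 = 10 ≤ 13, value 15 + 2 = 17.
crate E + crate F: weight 7 + 2 = 9 ≤ 13, value 7 + 2 = 9.
crate H: weight 8 ≤ 13, value 15.
Best is crate H and crate F with total value 17.

17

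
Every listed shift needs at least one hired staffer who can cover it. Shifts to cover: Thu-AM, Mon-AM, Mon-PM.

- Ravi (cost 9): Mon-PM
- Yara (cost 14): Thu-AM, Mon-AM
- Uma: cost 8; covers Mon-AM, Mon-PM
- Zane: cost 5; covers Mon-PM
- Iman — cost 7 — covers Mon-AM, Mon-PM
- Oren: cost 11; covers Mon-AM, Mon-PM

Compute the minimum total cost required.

19

The greedy cost-per-new-shift heuristic would pick Iman and Yara for 21, but a cheaper cover exists.
Choose Yara and Zane: together they cover Thu-AM, Mon-AM, Mon-PM — every shift.
Total cost: 14 + 5 = 19.
No cover costs less than 19.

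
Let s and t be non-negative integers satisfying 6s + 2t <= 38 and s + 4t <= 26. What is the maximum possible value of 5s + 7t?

55

(s,t)=(4,5) is feasible, giving 55.
(s,t)=(5,4) is feasible, giving 53.
No feasible integer point exceeds 55.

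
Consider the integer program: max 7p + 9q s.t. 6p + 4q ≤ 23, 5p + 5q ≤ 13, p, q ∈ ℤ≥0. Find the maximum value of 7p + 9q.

18

Relaxing integrality, the LP optimum is 23.40 at (p,q) = (0, 2.6), which is not an integer point.
(p,q)=(0,2) is feasible, giving 18.
(p,q)=(1,1) is feasible, giving 16.
(p,q)=(0,1) is feasible, giving 9.
The best lattice point is (0,2), giving 18.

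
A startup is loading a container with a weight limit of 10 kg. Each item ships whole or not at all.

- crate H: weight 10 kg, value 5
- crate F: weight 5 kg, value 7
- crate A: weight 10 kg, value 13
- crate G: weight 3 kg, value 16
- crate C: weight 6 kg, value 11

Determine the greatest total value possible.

Treat it as a binary knapsack problem.
Allowing fractional choices, the relaxed optimum would be about 28.4, but items are indivisible.
crate F + crate G: weight 5 + 3 = 8 ≤ 10, value 7 + 16 = 23.
crate G + crate C: weight 3 + 6 = 9 ≤ 10, value 16 + 11 = 27.
Best is crate G and crate C with total value 27.

27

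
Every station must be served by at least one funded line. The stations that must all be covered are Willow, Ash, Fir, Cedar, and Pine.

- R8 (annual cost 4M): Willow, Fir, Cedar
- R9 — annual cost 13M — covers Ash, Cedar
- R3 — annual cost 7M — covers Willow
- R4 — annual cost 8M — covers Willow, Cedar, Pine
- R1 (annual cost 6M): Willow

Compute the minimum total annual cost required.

25

Choose R8, R9, and R4: together they cover Willow, Ash, Fir, Cedar, Pine — every station.
Total annual cost: 4 + 13 + 8 = 25.
No cover costs less than 25.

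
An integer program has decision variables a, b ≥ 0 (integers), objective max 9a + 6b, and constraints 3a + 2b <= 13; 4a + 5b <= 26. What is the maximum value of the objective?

39

(a,b)=(3,2): 3·3+2·2=13≤13, 4·3+5·2=22≤26, objective 39.
(a,b)=(2,3): 3·2+2·3=12≤13, 4·2+5·3=23≤26, objective 36.
Maximum is 39 at (a,b)=(3,2).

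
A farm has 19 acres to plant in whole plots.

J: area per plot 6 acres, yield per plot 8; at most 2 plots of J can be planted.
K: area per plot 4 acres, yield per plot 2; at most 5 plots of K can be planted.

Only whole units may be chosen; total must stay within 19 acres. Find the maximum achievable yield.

18

J has the best ratio (8/6); taking only J gives at most 2×8 = 16 (stopped by the supply cap of 2).
Mixing does better — 2×J and 1×K: area 16 ≤ 19, yield 2·8 + 1·2 = 18.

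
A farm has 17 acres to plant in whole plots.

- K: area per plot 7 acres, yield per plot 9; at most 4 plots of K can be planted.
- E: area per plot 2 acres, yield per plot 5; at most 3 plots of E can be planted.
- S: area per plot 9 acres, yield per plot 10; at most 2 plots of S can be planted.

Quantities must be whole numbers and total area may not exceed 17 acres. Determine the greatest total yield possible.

E has the best ratio (5/2); taking only E gives at most 3×5 = 15 (stopped by the supply cap of 3).
Mixing does better — 3×E and 1×S: area 15 ≤ 17, yield 3·5 + 1·10 = 25.

25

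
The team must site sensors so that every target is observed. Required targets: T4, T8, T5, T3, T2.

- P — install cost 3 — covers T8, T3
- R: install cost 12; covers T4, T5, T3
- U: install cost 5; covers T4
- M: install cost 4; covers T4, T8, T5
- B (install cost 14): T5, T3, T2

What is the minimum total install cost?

This is a weighted set-cover instance.
Choose M and B: together they cover T4, T8, T5, T3, T2 — every target.
Total install cost: 4 + 14 = 18.

18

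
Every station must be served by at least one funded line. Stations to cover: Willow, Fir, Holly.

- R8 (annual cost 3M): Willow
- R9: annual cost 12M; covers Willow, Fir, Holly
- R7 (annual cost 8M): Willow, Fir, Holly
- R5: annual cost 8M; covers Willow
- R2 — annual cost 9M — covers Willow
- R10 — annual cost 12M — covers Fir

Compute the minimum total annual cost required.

8

R7 alone covers Willow, Fir, Holly — every station.
Total annual cost: 8.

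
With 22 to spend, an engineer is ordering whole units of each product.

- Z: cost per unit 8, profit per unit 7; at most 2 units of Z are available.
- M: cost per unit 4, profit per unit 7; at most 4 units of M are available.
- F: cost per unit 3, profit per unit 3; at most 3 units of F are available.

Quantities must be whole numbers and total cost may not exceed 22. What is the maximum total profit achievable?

M has the best ratio (7/4); taking only M gives at most 4×7 = 28 (stopped by the supply cap of 4).
Mixing does better — 4×M and 2×F: cost 22 ≤ 22, profit 4·7 + 2·3 = 34.

34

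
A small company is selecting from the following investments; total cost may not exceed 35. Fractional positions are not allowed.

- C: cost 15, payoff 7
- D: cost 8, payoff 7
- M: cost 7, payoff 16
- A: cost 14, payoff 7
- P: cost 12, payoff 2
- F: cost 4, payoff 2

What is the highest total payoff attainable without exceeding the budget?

This is a 0-1 knapsack instance.
D + M + A + F: cost 8 + 7 + 14 + 4 = 33 ≤ 35, payoff 7 + 16 + 7 + 2 = 32.
C + D + M + F: cost 15 + 8 + 7 + 4 = 34 ≤ 35, payoff 7 + 7 + 16 + 2 = 32.
D + M + A: cost 8 + 7 + 14 = 29 ≤ 35, payoff 7 + 16 + 7 = 30.
The maximum payoff is 32; one optimal choice is D, M, A, and F.

32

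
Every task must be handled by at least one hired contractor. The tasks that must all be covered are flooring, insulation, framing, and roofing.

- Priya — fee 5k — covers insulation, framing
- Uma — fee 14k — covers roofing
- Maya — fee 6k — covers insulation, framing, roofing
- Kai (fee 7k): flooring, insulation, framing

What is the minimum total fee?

13

Choose Maya and Kai: together they cover flooring, insulation, framing, roofing — every task.
Total fee: 6 + 7 = 13.
No cover costs less than 13.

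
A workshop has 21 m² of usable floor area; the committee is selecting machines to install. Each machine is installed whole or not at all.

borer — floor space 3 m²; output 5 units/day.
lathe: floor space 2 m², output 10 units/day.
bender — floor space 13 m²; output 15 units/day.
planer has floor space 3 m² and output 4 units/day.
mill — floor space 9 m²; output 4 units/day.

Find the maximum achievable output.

34

This is a 0-1 knapsack instance.
borer + lathe + bender: floor space 3 + 2 + 13 = 18 ≤ 21, output 5 + 10 + 15 = 30.
borer + lathe + bender + planer: floor space 3 + 2 + 13 + 3 = 21 ≤ 21, output 5 + 10 + 15 + 4 = 34.
Best is borer, lathe, bender, and planer with total output 34.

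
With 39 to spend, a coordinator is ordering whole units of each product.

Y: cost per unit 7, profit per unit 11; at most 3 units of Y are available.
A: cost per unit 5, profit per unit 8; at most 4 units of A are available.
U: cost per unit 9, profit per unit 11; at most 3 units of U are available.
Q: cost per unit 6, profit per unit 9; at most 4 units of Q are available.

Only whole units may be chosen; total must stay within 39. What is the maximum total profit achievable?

61

1×Y, 4×A, and 2×Q: cost 39 ≤ 39, profit 1·11 + 4·8 + 2·9 = 61.
3×A and 4×Q: cost 39 ≤ 39, profit 3·8 + 4·9 = 60.
Best is 61.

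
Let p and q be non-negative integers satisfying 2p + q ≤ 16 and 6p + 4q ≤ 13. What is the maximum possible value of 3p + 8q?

(p,q)=(0,3): 2·0+1·3=3≤16, 6·0+4·3=12≤13, objective 24.
(p,q)=(0,2): 2·0+1·2=2≤16, 6·0+4·2=8≤13, objective 16.
No feasible integer point exceeds 24.

24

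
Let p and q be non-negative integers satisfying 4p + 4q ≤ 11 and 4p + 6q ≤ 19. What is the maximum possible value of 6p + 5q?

(p,q)=(2,0) is feasible, giving 12.
(p,q)=(1,1) is feasible, giving 11.
(p,q)=(1,0) is feasible, giving 6.
No feasible integer point exceeds 12.

12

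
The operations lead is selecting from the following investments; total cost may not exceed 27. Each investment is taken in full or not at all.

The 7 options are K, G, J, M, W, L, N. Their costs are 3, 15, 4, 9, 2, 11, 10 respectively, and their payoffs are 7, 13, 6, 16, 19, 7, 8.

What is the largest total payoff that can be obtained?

Allowing fractional choices, the relaxed optimum would be about 55.8, but investments are indivisible.
K + M + W + L: cost 3 + 9 + 2 + 11 = 25 ≤ 27, payoff 7 + 16 + 19 + 7 = 49.
K + M + W + N: cost 3 + 9 + 2 + 10 = 24 ≤ 27, payoff 7 + 16 + 19 + 8 = 50.
Best is K, M, W, and N with total payoff 50.

50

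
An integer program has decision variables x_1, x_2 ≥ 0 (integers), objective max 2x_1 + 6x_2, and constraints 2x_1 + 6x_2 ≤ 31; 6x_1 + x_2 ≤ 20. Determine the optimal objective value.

30

(x_1,x_2)=(0,5): 2·0+6·5=30≤31, 6·0+1·5=5≤20, objective 30.
(x_1,x_2)=(1,4): 2·1+6·4=26≤31, 6·1+1·4=10≤20, objective 26.
Maximum is 30 at (x_1,x_2)=(0,5).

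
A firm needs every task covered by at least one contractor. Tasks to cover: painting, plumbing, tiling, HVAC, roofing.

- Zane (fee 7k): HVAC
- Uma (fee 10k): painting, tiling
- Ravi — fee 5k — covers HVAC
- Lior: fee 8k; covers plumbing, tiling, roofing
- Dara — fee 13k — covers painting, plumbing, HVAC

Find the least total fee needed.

The greedy cost-per-new-task heuristic would pick Lior, Ravi, and Uma for 23, but a cheaper cover exists.
Choose Lior and Dara: together they cover painting, plumbing, tiling, HVAC, roofing — every task.
Total fee: 8 + 13 = 21.
No cover costs less than 21.

21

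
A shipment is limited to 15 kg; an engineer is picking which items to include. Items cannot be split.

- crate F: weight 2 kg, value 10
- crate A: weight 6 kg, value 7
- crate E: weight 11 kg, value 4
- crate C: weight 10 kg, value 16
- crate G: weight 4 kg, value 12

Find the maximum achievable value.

29

This is a 0-1 knapsack instance.
Allowing fractional choices, the relaxed optimum would be about 36.4, but items are indivisible.
crate F + crate A + crate G: weight 2 + 6 + 4 = 12 ≤ 15, value 10 + 7 + 12 = 29.
crate C + crate G: weight 10 + 4 = 14 ≤ 15, value 16 + 12 = 28.
crate F + crate C: weight 2 + 10 = 12 ≤ 15, value 10 + 16 = 26.
Best is crate F, crate A, and crate G with total value 29.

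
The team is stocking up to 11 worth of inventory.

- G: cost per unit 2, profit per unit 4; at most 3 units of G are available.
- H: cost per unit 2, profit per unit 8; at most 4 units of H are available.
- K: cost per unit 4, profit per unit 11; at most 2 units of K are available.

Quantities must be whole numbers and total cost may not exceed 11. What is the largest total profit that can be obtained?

Take 1×G and 4×H: cost 10 ≤ 11, profit 1·4 + 4·8 = 36.
H has the best ratio (8/2) and is taken to its limit of 4; remaining capacity is filled optimally with the others.

36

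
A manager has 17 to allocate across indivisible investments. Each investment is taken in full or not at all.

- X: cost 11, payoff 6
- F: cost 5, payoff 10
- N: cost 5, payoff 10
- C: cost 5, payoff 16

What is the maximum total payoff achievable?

This is a 0-1 knapsack instance.
Allowing fractional choices, the relaxed optimum would be about 37.1, but investments are indivisible.
F + N + C: cost 5 + 5 + 5 = 15 ≤ 17, payoff 10 + 10 + 16 = 36.
F + C: cost 5 + 5 = 10 ≤ 17, payoff 10 + 16 = 26.
Best is F, N, and C with total payoff 36.

36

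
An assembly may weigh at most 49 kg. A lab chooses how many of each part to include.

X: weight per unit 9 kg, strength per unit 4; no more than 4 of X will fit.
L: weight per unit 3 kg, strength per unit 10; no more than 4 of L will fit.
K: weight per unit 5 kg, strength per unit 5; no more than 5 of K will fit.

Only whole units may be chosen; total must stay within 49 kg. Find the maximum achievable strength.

69

L has the best ratio (10/3); taking only L gives at most 4×10 = 40 (stopped by the supply cap of 4).
Mixing does better — 1×X, 4×L, and 5×K: weight 46 ≤ 49, strength 1·4 + 4·10 + 5·5 = 69.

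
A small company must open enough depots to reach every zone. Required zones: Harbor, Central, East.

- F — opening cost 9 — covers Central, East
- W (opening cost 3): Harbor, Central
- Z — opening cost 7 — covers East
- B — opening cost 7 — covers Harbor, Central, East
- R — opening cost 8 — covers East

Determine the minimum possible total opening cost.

7

The greedy cost-per-new-zone heuristic would pick W and Z for 10, but a cheaper cover exists.
B alone covers Harbor, Central, East — every zone.
Total opening cost: 7.
No cover costs less than 7.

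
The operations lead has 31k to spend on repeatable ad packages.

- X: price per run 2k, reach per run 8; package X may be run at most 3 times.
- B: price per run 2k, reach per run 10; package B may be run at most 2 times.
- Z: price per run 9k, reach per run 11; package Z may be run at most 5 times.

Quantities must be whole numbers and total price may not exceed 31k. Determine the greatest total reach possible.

66

3×X, 2×B, and 2×Z: price 28 ≤ 31, reach 3·8 + 2·10 + 2·11 = 66.
2×X, 2×B, and 2×Z: price 26 ≤ 31, reach 2·8 + 2·10 + 2·11 = 58.
Best is 66.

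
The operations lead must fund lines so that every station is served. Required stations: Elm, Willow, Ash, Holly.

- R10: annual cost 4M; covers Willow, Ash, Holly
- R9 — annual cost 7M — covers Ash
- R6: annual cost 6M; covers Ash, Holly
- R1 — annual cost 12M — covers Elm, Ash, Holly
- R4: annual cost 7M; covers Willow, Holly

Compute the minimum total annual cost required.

16

Choose R10 and R1: together they cover Elm, Willow, Ash, Holly — every station.
Total annual cost: 4 + 12 = 16.
No cover costs less than 16.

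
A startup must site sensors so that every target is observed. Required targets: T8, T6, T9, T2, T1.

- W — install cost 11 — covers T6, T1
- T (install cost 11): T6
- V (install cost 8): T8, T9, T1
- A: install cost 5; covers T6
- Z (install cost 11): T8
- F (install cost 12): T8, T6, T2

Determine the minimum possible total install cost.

20

This is an integer covering problem.
The greedy cost-per-new-target heuristic would pick V, A, and F for 25, but a cheaper cover exists.
Choose V and F: together they cover T8, T6, T9, T2, T1 — every target.
Total install cost: 8 + 12 = 20.
No cover costs less than 20.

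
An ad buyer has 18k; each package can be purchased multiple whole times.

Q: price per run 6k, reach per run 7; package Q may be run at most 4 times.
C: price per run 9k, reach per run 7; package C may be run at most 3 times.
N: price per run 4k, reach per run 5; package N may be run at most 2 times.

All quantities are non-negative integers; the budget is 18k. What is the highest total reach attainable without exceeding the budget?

This is a bounded integer knapsack.
N has the best ratio (5/4); taking only N gives at most 2×5 = 10 (stopped by the supply cap of 2).
Mixing does better — 3×Q: price 18 ≤ 18, reach 3·7 = 21.

21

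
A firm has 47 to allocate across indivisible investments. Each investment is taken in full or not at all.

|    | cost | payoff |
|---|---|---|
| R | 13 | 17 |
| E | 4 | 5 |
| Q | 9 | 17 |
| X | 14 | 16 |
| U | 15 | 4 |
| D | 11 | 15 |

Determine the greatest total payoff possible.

This is an integer program with binary decision variables.
Allowing fractional choices, the relaxed optimum would be about 65.4, but investments are indivisible.
R + E + Q + D: cost 13 + 4 + 9 + 11 = 37 ≤ 47, payoff 17 + 5 + 17 + 15 = 54.
R + E + Q + X: cost 13 + 4 + 9 + 14 = 40 ≤ 47, payoff 17 + 5 + 17 + 16 = 55.
R + Q + X + D: cost 13 + 9 + 14 + 11 = 47 ≤ 47, payoff 17 + 17 + 16 + 15 = 65.
Best is R, Q, X, and D with total payoff 65.

65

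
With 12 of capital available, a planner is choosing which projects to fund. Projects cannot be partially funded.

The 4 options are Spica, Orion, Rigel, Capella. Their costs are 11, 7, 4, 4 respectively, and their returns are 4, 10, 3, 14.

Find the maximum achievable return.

Treat it as a binary knapsack problem.
Take Orion and Capella: cost 7 + 4 = 11 ≤ 12, return 10 + 14 = 24.
No other feasible combination does better.

24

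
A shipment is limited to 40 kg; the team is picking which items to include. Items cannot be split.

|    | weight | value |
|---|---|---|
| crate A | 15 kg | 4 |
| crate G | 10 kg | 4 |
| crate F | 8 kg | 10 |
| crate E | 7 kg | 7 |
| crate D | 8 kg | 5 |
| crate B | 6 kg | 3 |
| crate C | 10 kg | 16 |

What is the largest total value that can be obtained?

41

crate F + crate E + crate D + crate B + crate C: weight 8 + 7 + 8 + 6 + 10 = 39 ≤ 40, value 10 + 7 + 5 + 3 + 16 = 41.
crate F + crate E + crate D + crate C: weight 8 + 7 + 8 + 10 = 33 ≤ 40, value 10 + 7 + 5 + 16 = 38.
crate G + crate F + crate E + crate C: weight 10 + 8 + 7 + 10 = 35 ≤ 40, value 4 + 10 + 7 + 16 = 37.
Best is crate F, crate E, crate D, crate B, and crate C with total value 41.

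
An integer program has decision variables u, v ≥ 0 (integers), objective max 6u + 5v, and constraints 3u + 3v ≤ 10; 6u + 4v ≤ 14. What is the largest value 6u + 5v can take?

Relaxing integrality, the LP optimum is 17.00 at (u,v) = (0.333, 3), which is not an integer point.
(u,v)=(1,2): 3·1+3·2=9≤10, 6·1+4·2=14≤14, objective 16.
(u,v)=(0,3): 3·0+3·3=9≤10, 6·0+4·3=12≤14, objective 15.
(u,v)=(1,1): 3·1+3·1=6≤10, 6·1+4·1=10≤14, objective 11.
Maximum is 16 at (u,v)=(1,2).

16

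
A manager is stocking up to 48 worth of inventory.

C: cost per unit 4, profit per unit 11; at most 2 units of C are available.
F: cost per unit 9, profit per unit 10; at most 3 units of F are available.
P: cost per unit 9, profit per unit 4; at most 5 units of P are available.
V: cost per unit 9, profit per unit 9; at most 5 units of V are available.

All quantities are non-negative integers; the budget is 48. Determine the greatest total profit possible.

61

This is a bounded integer knapsack.
Take 2×C, 3×F, and 1×V: cost 44 ≤ 48, profit 2·11 + 3·10 + 1·9 = 61.
C has the best ratio (11/4) and is taken to its limit of 2; remaining capacity is filled optimally with the others.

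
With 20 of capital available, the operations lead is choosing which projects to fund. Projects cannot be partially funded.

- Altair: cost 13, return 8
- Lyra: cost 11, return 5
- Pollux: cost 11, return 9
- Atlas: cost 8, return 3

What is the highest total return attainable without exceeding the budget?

12

Take Pollux and Atlas: cost 11 + 8 = 19 ≤ 20, return 9 + 3 = 12.
No other feasible combination does better.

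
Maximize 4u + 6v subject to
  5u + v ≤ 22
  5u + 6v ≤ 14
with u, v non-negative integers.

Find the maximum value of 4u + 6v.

12

(u,v)=(0,2): 5·0+1·2=2≤22, 5·0+6·2=12≤14, objective 12.
(u,v)=(1,1): 5·1+1·1=6≤22, 5·1+6·1=11≤14, objective 10.
(u,v)=(0,1): 5·0+1·1=1≤22, 5·0+6·1=6≤14, objective 6.
The best lattice point is (0,2), giving 12.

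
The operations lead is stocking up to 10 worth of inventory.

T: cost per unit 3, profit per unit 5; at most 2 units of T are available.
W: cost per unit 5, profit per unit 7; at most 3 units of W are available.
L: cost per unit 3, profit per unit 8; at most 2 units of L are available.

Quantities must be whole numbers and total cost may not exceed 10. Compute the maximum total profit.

21

L has the best ratio (8/3); taking only L gives at most 2×8 = 16 (stopped by the supply cap of 2).
Mixing does better — 1×T and 2×L: cost 9 ≤ 10, profit 1·5 + 2·8 = 21.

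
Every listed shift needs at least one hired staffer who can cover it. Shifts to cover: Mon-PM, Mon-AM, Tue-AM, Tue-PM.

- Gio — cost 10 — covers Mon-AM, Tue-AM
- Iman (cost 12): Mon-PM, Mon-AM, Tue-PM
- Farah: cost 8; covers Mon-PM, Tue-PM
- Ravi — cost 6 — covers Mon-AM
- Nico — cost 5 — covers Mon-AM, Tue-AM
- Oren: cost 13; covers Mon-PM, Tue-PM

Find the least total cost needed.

13

Choose Farah and Nico: together they cover Mon-PM, Mon-AM, Tue-AM, Tue-PM — every shift.
Total cost: 8 + 5 = 13.
No cover costs less than 13.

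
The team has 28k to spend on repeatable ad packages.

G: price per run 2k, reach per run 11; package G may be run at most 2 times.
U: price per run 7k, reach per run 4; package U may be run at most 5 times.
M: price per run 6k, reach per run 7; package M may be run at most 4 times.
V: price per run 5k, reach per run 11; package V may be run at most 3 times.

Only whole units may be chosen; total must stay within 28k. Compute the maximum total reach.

62

2×G, 1×U, and 3×V: price 26 ≤ 28, reach 2·11 + 1·4 + 3·11 = 59.
2×G, 1×M, and 3×V: price 25 ≤ 28, reach 2·11 + 1·7 + 3·11 = 62.
Best is 62.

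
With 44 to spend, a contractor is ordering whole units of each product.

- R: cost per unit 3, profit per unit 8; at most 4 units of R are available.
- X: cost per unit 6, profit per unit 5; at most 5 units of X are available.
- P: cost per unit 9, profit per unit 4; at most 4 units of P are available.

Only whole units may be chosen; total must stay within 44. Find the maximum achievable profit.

57

4×R and 5×X: cost 42 ≤ 44, profit 4·8 + 5·5 = 57.
4×R and 4×X: cost 36 ≤ 44, profit 4·8 + 4·5 = 52.
Best is 57.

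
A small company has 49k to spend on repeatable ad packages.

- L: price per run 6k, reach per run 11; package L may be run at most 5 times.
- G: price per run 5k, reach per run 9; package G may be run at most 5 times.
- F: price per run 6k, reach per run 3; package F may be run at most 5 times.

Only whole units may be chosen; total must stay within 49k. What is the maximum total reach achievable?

89

This is a bounded integer knapsack.
L has the best ratio (11/6); taking only L gives at most 5×11 = 55 (stopped by the supply cap of 5).
Mixing does better — 4×L and 5×G: price 49 ≤ 49, reach 4·11 + 5·9 = 89.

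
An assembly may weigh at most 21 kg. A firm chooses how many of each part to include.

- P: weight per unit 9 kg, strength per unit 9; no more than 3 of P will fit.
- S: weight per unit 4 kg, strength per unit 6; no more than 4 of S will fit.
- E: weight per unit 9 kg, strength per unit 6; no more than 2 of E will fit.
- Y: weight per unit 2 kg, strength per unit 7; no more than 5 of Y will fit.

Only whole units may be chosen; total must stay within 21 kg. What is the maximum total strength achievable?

47

Y has the best ratio (7/2); taking only Y gives at most 5×7 = 35 (stopped by the supply cap of 5).
Mixing does better — 2×S and 5×Y: weight 18 ≤ 21, strength 2·6 + 5·7 = 47.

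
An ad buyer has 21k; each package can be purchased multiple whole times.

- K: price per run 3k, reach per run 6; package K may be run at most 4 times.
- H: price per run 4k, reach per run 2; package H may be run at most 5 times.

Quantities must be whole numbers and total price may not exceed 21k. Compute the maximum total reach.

4×K and 2×H: price 20 ≤ 21, reach 4·6 + 2·2 = 28.
4×K and 1×H: price 16 ≤ 21, reach 4·6 + 1·2 = 26.
Best is 28.

28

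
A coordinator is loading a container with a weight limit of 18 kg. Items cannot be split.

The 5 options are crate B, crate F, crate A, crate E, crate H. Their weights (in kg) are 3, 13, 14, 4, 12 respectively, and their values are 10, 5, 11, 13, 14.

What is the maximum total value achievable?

Allowing fractional choices, the relaxed optimum would be about 35.8, but items are indivisible.
crate E + crate H: weight 4 + 12 = 16 ≤ 18, value 13 + 14 = 27.
crate B + crate H: weight 3 + 12 = 15 ≤ 18, value 10 + 14 = 24.
crate A + crate E: weight 14 + 4 = 18 ≤ 18, value 11 + 13 = 24.
Best is crate E and crate H with total value 27.

27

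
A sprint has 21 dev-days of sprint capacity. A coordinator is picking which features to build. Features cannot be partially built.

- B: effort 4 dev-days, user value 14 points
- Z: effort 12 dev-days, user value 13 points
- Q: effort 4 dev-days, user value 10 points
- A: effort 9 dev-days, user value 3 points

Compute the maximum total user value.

Take B, Z, and Q: effort 4 + 12 + 4 = 20 ≤ 21, user value 14 + 13 + 10 = 37.
No other feasible combination does better.

37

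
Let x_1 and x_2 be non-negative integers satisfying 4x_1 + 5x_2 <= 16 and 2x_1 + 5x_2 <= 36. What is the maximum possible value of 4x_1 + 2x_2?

16

(x_1,x_2)=(4,0): 4·4+5·0=16≤16, 2·4+5·0=8≤36, objective 16.
(x_1,x_2)=(3,0): 4·3+5·0=12≤16, 2·3+5·0=6≤36, objective 12.
Maximum is 16 at (x_1,x_2)=(4,0).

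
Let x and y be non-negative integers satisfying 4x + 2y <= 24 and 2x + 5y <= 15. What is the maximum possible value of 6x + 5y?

(x,y)=(6,0) is feasible, giving 36.
(x,y)=(5,1) is feasible, giving 35.
(x,y)=(5,0) is feasible, giving 30.
Maximum is 36 at (x,y)=(6,0).

36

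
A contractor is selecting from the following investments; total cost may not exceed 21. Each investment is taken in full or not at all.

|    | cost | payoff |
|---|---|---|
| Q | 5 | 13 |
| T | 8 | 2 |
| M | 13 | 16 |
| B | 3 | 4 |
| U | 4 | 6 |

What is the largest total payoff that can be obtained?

Allowing fractional choices, the relaxed optimum would be about 34.1, but investments are indivisible.
Q + M: cost 5 + 13 = 18 ≤ 21, payoff 13 + 16 = 29.
M + B + U: cost 13 + 3 + 4 = 20 ≤ 21, payoff 16 + 4 + 6 = 26.
Q + M + B: cost 5 + 13 + 3 = 21 ≤ 21, payoff 13 + 16 + 4 = 33.
Best is Q, M, and B with total payoff 33.

33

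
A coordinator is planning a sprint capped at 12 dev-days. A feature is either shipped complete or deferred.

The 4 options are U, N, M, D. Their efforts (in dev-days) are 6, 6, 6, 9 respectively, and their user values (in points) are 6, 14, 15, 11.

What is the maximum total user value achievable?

29

U + M: effort 6 + 6 = 12 ≤ 12, user value 6 + 15 = 21.
N + M: effort 6 + 6 = 12 ≤ 12, user value 14 + 15 = 29.
Best is N and M with total user value 29.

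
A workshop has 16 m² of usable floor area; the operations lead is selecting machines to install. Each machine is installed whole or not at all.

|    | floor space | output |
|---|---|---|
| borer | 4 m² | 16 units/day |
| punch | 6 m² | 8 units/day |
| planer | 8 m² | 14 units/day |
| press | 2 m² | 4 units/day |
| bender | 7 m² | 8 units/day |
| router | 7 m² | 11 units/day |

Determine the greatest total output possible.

34

Allowing fractional choices, the relaxed optimum would be about 37.1, but machines are indivisible.
borer + press + router: floor space 4 + 2 + 7 = 13 ≤ 16, output 16 + 4 + 11 = 31.
borer + planer + press: floor space 4 + 8 + 2 = 14 ≤ 16, output 16 + 14 + 4 = 34.
borer + planer: floor space 4 + 8 = 12 ≤ 16, output 16 + 14 = 30.
Best is borer, planer, and press with total output 34.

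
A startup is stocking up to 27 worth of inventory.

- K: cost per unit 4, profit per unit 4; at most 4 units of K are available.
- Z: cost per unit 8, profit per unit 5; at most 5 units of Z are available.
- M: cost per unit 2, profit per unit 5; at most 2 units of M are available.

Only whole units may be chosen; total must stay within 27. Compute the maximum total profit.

27

M has the best ratio (5/2); taking only M gives at most 2×5 = 10 (stopped by the supply cap of 2).
Mixing does better — 3×K, 1×Z, and 2×M: cost 24 ≤ 27, profit 3·4 + 1·5 + 2·5 = 27.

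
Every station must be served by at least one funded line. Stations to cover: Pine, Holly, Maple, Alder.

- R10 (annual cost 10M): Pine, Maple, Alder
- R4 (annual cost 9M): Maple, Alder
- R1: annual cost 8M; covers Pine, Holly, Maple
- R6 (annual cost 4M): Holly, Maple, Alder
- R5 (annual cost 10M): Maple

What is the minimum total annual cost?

Choose R1 and R6: together they cover Pine, Holly, Maple, Alder — every station.
Total annual cost: 8 + 4 = 12.
No cover costs less than 12.

12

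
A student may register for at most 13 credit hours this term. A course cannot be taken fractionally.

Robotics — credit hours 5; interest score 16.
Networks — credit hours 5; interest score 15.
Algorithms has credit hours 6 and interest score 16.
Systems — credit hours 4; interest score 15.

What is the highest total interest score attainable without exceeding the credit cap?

This is a 0-1 knapsack instance.
Robotics + Systems: credit hours 5 + 4 = 9 ≤ 13, interest score 16 + 15 = 31.
Robotics + Algorithms: credit hours 5 + 6 = 11 ≤ 13, interest score 16 + 16 = 32.
Best is Robotics and Algorithms with total interest score 32.

32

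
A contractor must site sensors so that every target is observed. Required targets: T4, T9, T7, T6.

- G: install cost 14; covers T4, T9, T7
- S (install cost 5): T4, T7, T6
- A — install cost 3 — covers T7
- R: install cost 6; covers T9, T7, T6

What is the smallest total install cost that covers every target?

This is a weighted set-cover instance.
Choose S and R: together they cover T4, T9, T7, T6 — every target.
Total install cost: 5 + 6 = 11.
No cover costs less than 11.

11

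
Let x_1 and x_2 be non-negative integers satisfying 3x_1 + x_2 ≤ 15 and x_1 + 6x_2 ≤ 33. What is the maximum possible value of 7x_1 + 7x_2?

56

Relaxing integrality, the LP optimum is 58.06 at (x_1,x_2) = (3.35, 4.94), which is not an integer point.
(x_1,x_2)=(3,5): 3·3+1·5=14≤15, 1·3+6·5=33≤33, objective 56.
(x_1,x_2)=(3,4): 3·3+1·4=13≤15, 1·3+6·4=27≤33, objective 49.
(x_1,x_2)=(4,3): 3·4+1·3=15≤15, 1·4+6·3=22≤33, objective 49.
Maximum is 56 at (x_1,x_2)=(3,5).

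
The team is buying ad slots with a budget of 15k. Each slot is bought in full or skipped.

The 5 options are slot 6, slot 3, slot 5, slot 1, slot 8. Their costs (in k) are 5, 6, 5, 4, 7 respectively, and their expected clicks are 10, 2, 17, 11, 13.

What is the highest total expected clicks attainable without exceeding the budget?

Allowing fractional choices, the relaxed optimum would be about 39.9, but ad slots are indivisible.
slot 5 + slot 8: cost 5 + 7 = 12 ≤ 15, expected clicks 17 + 13 = 30.
slot 6 + slot 5 + slot 1: cost 5 + 5 + 4 = 14 ≤ 15, expected clicks 10 + 17 + 11 = 38.
Best is slot 6, slot 5, and slot 1 with total expected clicks 38.

38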